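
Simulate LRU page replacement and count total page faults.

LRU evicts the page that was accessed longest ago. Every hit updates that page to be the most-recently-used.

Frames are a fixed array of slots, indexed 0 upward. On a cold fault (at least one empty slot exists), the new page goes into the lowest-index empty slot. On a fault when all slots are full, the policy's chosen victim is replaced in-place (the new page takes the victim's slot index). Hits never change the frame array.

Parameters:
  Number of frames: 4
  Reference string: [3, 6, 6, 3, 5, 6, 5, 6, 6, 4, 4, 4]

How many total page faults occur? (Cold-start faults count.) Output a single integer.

Step 0: ref 3 → FAULT, frames=[3,-,-,-]
Step 1: ref 6 → FAULT, frames=[3,6,-,-]
Step 2: ref 6 → HIT, frames=[3,6,-,-]
Step 3: ref 3 → HIT, frames=[3,6,-,-]
Step 4: ref 5 → FAULT, frames=[3,6,5,-]
Step 5: ref 6 → HIT, frames=[3,6,5,-]
Step 6: ref 5 → HIT, frames=[3,6,5,-]
Step 7: ref 6 → HIT, frames=[3,6,5,-]
Step 8: ref 6 → HIT, frames=[3,6,5,-]
Step 9: ref 4 → FAULT, frames=[3,6,5,4]
Step 10: ref 4 → HIT, frames=[3,6,5,4]
Step 11: ref 4 → HIT, frames=[3,6,5,4]
Total faults: 4

Answer: 4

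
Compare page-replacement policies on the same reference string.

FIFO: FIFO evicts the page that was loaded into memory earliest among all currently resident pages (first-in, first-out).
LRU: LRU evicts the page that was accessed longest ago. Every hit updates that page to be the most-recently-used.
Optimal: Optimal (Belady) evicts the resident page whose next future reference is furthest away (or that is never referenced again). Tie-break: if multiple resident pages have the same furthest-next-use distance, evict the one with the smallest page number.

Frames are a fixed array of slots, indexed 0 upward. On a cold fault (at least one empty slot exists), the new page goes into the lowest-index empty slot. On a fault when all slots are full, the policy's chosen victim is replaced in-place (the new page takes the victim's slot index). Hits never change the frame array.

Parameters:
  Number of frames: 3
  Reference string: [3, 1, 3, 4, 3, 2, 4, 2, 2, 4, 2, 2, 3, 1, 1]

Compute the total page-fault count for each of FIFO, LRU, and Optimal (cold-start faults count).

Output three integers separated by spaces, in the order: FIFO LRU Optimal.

--- FIFO ---
  step 0: ref 3 -> FAULT, frames=[3,-,-] (faults so far: 1)
  step 1: ref 1 -> FAULT, frames=[3,1,-] (faults so far: 2)
  step 2: ref 3 -> HIT, frames=[3,1,-] (faults so far: 2)
  step 3: ref 4 -> FAULT, frames=[3,1,4] (faults so far: 3)
  step 4: ref 3 -> HIT, frames=[3,1,4] (faults so far: 3)
  step 5: ref 2 -> FAULT, evict 3, frames=[2,1,4] (faults so far: 4)
  step 6: ref 4 -> HIT, frames=[2,1,4] (faults so far: 4)
  step 7: ref 2 -> HIT, frames=[2,1,4] (faults so far: 4)
  step 8: ref 2 -> HIT, frames=[2,1,4] (faults so far: 4)
  step 9: ref 4 -> HIT, frames=[2,1,4] (faults so far: 4)
  step 10: ref 2 -> HIT, frames=[2,1,4] (faults so far: 4)
  step 11: ref 2 -> HIT, frames=[2,1,4] (faults so far: 4)
  step 12: ref 3 -> FAULT, evict 1, frames=[2,3,4] (faults so far: 5)
  step 13: ref 1 -> FAULT, evict 4, frames=[2,3,1] (faults so far: 6)
  step 14: ref 1 -> HIT, frames=[2,3,1] (faults so far: 6)
  FIFO total faults: 6
--- LRU ---
  step 0: ref 3 -> FAULT, frames=[3,-,-] (faults so far: 1)
  step 1: ref 1 -> FAULT, frames=[3,1,-] (faults so far: 2)
  step 2: ref 3 -> HIT, frames=[3,1,-] (faults so far: 2)
  step 3: ref 4 -> FAULT, frames=[3,1,4] (faults so far: 3)
  step 4: ref 3 -> HIT, frames=[3,1,4] (faults so far: 3)
  step 5: ref 2 -> FAULT, evict 1, frames=[3,2,4] (faults so far: 4)
  step 6: ref 4 -> HIT, frames=[3,2,4] (faults so far: 4)
  step 7: ref 2 -> HIT, frames=[3,2,4] (faults so far: 4)
  step 8: ref 2 -> HIT, frames=[3,2,4] (faults so far: 4)
  step 9: ref 4 -> HIT, frames=[3,2,4] (faults so far: 4)
  step 10: ref 2 -> HIT, frames=[3,2,4] (faults so far: 4)
  step 11: ref 2 -> HIT, frames=[3,2,4] (faults so far: 4)
  step 12: ref 3 -> HIT, frames=[3,2,4] (faults so far: 4)
  step 13: ref 1 -> FAULT, evict 4, frames=[3,2,1] (faults so far: 5)
  step 14: ref 1 -> HIT, frames=[3,2,1] (faults so far: 5)
  LRU total faults: 5
--- Optimal ---
  step 0: ref 3 -> FAULT, frames=[3,-,-] (faults so far: 1)
  step 1: ref 1 -> FAULT, frames=[3,1,-] (faults so far: 2)
  step 2: ref 3 -> HIT, frames=[3,1,-] (faults so far: 2)
  step 3: ref 4 -> FAULT, frames=[3,1,4] (faults so far: 3)
  step 4: ref 3 -> HIT, frames=[3,1,4] (faults so far: 3)
  step 5: ref 2 -> FAULT, evict 1, frames=[3,2,4] (faults so far: 4)
  step 6: ref 4 -> HIT, frames=[3,2,4] (faults so far: 4)
  step 7: ref 2 -> HIT, frames=[3,2,4] (faults so far: 4)
  step 8: ref 2 -> HIT, frames=[3,2,4] (faults so far: 4)
  step 9: ref 4 -> HIT, frames=[3,2,4] (faults so far: 4)
  step 10: ref 2 -> HIT, frames=[3,2,4] (faults so far: 4)
  step 11: ref 2 -> HIT, frames=[3,2,4] (faults so far: 4)
  step 12: ref 3 -> HIT, frames=[3,2,4] (faults so far: 4)
  step 13: ref 1 -> FAULT, evict 2, frames=[3,1,4] (faults so far: 5)
  step 14: ref 1 -> HIT, frames=[3,1,4] (faults so far: 5)
  Optimal total faults: 5

Answer: 6 5 5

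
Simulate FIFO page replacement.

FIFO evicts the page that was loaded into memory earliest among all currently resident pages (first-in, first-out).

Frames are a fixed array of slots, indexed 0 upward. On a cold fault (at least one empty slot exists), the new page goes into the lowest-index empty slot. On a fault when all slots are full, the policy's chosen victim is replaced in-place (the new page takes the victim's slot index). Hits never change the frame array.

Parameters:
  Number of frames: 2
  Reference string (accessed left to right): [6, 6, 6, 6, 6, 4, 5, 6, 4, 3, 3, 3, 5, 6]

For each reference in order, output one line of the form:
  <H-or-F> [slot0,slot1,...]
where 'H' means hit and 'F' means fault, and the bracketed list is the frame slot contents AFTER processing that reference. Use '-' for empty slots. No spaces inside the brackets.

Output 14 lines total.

F [6,-]
H [6,-]
H [6,-]
H [6,-]
H [6,-]
F [6,4]
F [5,4]
F [5,6]
F [4,6]
F [4,3]
H [4,3]
H [4,3]
F [5,3]
F [5,6]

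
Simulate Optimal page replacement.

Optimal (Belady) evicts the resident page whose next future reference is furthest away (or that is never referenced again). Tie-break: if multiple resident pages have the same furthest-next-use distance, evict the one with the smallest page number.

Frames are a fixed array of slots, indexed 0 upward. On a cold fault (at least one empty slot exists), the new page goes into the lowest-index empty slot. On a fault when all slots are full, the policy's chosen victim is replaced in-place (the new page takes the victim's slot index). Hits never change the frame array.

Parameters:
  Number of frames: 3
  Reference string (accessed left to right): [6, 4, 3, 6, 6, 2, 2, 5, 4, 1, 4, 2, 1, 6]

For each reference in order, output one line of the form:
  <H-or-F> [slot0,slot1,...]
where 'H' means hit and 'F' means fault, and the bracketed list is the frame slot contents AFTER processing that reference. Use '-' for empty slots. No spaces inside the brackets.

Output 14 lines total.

F [6,-,-]
F [6,4,-]
F [6,4,3]
H [6,4,3]
H [6,4,3]
F [6,4,2]
H [6,4,2]
F [5,4,2]
H [5,4,2]
F [1,4,2]
H [1,4,2]
H [1,4,2]
H [1,4,2]
F [6,4,2]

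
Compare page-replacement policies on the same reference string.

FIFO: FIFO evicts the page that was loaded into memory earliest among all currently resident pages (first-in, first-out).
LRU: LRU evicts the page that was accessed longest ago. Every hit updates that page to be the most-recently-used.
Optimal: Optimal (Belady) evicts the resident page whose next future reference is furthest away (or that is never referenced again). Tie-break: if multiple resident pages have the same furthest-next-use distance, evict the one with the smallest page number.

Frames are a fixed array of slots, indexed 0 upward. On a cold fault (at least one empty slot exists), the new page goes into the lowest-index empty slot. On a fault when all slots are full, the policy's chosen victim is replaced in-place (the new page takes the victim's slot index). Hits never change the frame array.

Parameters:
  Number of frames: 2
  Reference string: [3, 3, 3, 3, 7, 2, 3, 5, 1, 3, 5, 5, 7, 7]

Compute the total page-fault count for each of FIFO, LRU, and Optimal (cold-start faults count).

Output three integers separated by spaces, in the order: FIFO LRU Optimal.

--- FIFO ---
  step 0: ref 3 -> FAULT, frames=[3,-] (faults so far: 1)
  step 1: ref 3 -> HIT, frames=[3,-] (faults so far: 1)
  step 2: ref 3 -> HIT, frames=[3,-] (faults so far: 1)
  step 3: ref 3 -> HIT, frames=[3,-] (faults so far: 1)
  step 4: ref 7 -> FAULT, frames=[3,7] (faults so far: 2)
  step 5: ref 2 -> FAULT, evict 3, frames=[2,7] (faults so far: 3)
  step 6: ref 3 -> FAULT, evict 7, frames=[2,3] (faults so far: 4)
  step 7: ref 5 -> FAULT, evict 2, frames=[5,3] (faults so far: 5)
  step 8: ref 1 -> FAULT, evict 3, frames=[5,1] (faults so far: 6)
  step 9: ref 3 -> FAULT, evict 5, frames=[3,1] (faults so far: 7)
  step 10: ref 5 -> FAULT, evict 1, frames=[3,5] (faults so far: 8)
  step 11: ref 5 -> HIT, frames=[3,5] (faults so far: 8)
  step 12: ref 7 -> FAULT, evict 3, frames=[7,5] (faults so far: 9)
  step 13: ref 7 -> HIT, frames=[7,5] (faults so far: 9)
  FIFO total faults: 9
--- LRU ---
  step 0: ref 3 -> FAULT, frames=[3,-] (faults so far: 1)
  step 1: ref 3 -> HIT, frames=[3,-] (faults so far: 1)
  step 2: ref 3 -> HIT, frames=[3,-] (faults so far: 1)
  step 3: ref 3 -> HIT, frames=[3,-] (faults so far: 1)
  step 4: ref 7 -> FAULT, frames=[3,7] (faults so far: 2)
  step 5: ref 2 -> FAULT, evict 3, frames=[2,7] (faults so far: 3)
  step 6: ref 3 -> FAULT, evict 7, frames=[2,3] (faults so far: 4)
  step 7: ref 5 -> FAULT, evict 2, frames=[5,3] (faults so far: 5)
  step 8: ref 1 -> FAULT, evict 3, frames=[5,1] (faults so far: 6)
  step 9: ref 3 -> FAULT, evict 5, frames=[3,1] (faults so far: 7)
  step 10: ref 5 -> FAULT, evict 1, frames=[3,5] (faults so far: 8)
  step 11: ref 5 -> HIT, frames=[3,5] (faults so far: 8)
  step 12: ref 7 -> FAULT, evict 3, frames=[7,5] (faults so far: 9)
  step 13: ref 7 -> HIT, frames=[7,5] (faults so far: 9)
  LRU total faults: 9
--- Optimal ---
  step 0: ref 3 -> FAULT, frames=[3,-] (faults so far: 1)
  step 1: ref 3 -> HIT, frames=[3,-] (faults so far: 1)
  step 2: ref 3 -> HIT, frames=[3,-] (faults so far: 1)
  step 3: ref 3 -> HIT, frames=[3,-] (faults so far: 1)
  step 4: ref 7 -> FAULT, frames=[3,7] (faults so far: 2)
  step 5: ref 2 -> FAULT, evict 7, frames=[3,2] (faults so far: 3)
  step 6: ref 3 -> HIT, frames=[3,2] (faults so far: 3)
  step 7: ref 5 -> FAULT, evict 2, frames=[3,5] (faults so far: 4)
  step 8: ref 1 -> FAULT, evict 5, frames=[3,1] (faults so far: 5)
  step 9: ref 3 -> HIT, frames=[3,1] (faults so far: 5)
  step 10: ref 5 -> FAULT, evict 1, frames=[3,5] (faults so far: 6)
  step 11: ref 5 -> HIT, frames=[3,5] (faults so far: 6)
  step 12: ref 7 -> FAULT, evict 3, frames=[7,5] (faults so far: 7)
  step 13: ref 7 -> HIT, frames=[7,5] (faults so far: 7)
  Optimal total faults: 7

Answer: 9 9 7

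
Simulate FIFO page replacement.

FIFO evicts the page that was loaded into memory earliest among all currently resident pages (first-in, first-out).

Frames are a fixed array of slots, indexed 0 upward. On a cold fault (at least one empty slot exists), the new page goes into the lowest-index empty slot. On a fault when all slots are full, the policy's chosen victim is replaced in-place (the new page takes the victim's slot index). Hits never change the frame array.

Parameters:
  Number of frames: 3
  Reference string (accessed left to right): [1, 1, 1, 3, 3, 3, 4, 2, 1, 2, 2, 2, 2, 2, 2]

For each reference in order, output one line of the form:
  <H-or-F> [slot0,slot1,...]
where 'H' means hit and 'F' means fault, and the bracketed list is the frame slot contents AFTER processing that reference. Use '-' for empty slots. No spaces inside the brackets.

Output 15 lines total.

F [1,-,-]
H [1,-,-]
H [1,-,-]
F [1,3,-]
H [1,3,-]
H [1,3,-]
F [1,3,4]
F [2,3,4]
F [2,1,4]
H [2,1,4]
H [2,1,4]
H [2,1,4]
H [2,1,4]
H [2,1,4]
H [2,1,4]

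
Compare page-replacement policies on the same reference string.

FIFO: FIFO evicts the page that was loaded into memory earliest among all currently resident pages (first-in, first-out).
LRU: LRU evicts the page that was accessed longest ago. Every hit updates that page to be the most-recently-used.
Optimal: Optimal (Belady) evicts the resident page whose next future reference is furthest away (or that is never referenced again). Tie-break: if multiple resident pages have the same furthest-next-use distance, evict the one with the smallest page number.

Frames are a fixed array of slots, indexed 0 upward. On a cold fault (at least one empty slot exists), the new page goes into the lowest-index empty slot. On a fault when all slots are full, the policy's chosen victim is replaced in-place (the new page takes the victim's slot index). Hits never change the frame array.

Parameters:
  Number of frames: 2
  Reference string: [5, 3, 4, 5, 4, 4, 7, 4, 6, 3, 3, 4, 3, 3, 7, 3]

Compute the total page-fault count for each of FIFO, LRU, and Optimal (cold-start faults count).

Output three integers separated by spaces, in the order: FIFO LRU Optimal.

Answer: 11 9 7

Derivation:
--- FIFO ---
  step 0: ref 5 -> FAULT, frames=[5,-] (faults so far: 1)
  step 1: ref 3 -> FAULT, frames=[5,3] (faults so far: 2)
  step 2: ref 4 -> FAULT, evict 5, frames=[4,3] (faults so far: 3)
  step 3: ref 5 -> FAULT, evict 3, frames=[4,5] (faults so far: 4)
  step 4: ref 4 -> HIT, frames=[4,5] (faults so far: 4)
  step 5: ref 4 -> HIT, frames=[4,5] (faults so far: 4)
  step 6: ref 7 -> FAULT, evict 4, frames=[7,5] (faults so far: 5)
  step 7: ref 4 -> FAULT, evict 5, frames=[7,4] (faults so far: 6)
  step 8: ref 6 -> FAULT, evict 7, frames=[6,4] (faults so far: 7)
  step 9: ref 3 -> FAULT, evict 4, frames=[6,3] (faults so far: 8)
  step 10: ref 3 -> HIT, frames=[6,3] (faults so far: 8)
  step 11: ref 4 -> FAULT, evict 6, frames=[4,3] (faults so far: 9)
  step 12: ref 3 -> HIT, frames=[4,3] (faults so far: 9)
  step 13: ref 3 -> HIT, frames=[4,3] (faults so far: 9)
  step 14: ref 7 -> FAULT, evict 3, frames=[4,7] (faults so far: 10)
  step 15: ref 3 -> FAULT, evict 4, frames=[3,7] (faults so far: 11)
  FIFO total faults: 11
--- LRU ---
  step 0: ref 5 -> FAULT, frames=[5,-] (faults so far: 1)
  step 1: ref 3 -> FAULT, frames=[5,3] (faults so far: 2)
  step 2: ref 4 -> FAULT, evict 5, frames=[4,3] (faults so far: 3)
  step 3: ref 5 -> FAULT, evict 3, frames=[4,5] (faults so far: 4)
  step 4: ref 4 -> HIT, frames=[4,5] (faults so far: 4)
  step 5: ref 4 -> HIT, frames=[4,5] (faults so far: 4)
  step 6: ref 7 -> FAULT, evict 5, frames=[4,7] (faults so far: 5)
  step 7: ref 4 -> HIT, frames=[4,7] (faults so far: 5)
  step 8: ref 6 -> FAULT, evict 7, frames=[4,6] (faults so far: 6)
  step 9: ref 3 -> FAULT, evict 4, frames=[3,6] (faults so far: 7)
  step 10: ref 3 -> HIT, frames=[3,6] (faults so far: 7)
  step 11: ref 4 -> FAULT, evict 6, frames=[3,4] (faults so far: 8)
  step 12: ref 3 -> HIT, frames=[3,4] (faults so far: 8)
  step 13: ref 3 -> HIT, frames=[3,4] (faults so far: 8)
  step 14: ref 7 -> FAULT, evict 4, frames=[3,7] (faults so far: 9)
  step 15: ref 3 -> HIT, frames=[3,7] (faults so far: 9)
  LRU total faults: 9
--- Optimal ---
  step 0: ref 5 -> FAULT, frames=[5,-] (faults so far: 1)
  step 1: ref 3 -> FAULT, frames=[5,3] (faults so far: 2)
  step 2: ref 4 -> FAULT, evict 3, frames=[5,4] (faults so far: 3)
  step 3: ref 5 -> HIT, frames=[5,4] (faults so far: 3)
  step 4: ref 4 -> HIT, frames=[5,4] (faults so far: 3)
  step 5: ref 4 -> HIT, frames=[5,4] (faults so far: 3)
  step 6: ref 7 -> FAULT, evict 5, frames=[7,4] (faults so far: 4)
  step 7: ref 4 -> HIT, frames=[7,4] (faults so far: 4)
  step 8: ref 6 -> FAULT, evict 7, frames=[6,4] (faults so far: 5)
  step 9: ref 3 -> FAULT, evict 6, frames=[3,4] (faults so far: 6)
  step 10: ref 3 -> HIT, frames=[3,4] (faults so far: 6)
  step 11: ref 4 -> HIT, frames=[3,4] (faults so far: 6)
  step 12: ref 3 -> HIT, frames=[3,4] (faults so far: 6)
  step 13: ref 3 -> HIT, frames=[3,4] (faults so far: 6)
  step 14: ref 7 -> FAULT, evict 4, frames=[3,7] (faults so far: 7)
  step 15: ref 3 -> HIT, frames=[3,7] (faults so far: 7)
  Optimal total faults: 7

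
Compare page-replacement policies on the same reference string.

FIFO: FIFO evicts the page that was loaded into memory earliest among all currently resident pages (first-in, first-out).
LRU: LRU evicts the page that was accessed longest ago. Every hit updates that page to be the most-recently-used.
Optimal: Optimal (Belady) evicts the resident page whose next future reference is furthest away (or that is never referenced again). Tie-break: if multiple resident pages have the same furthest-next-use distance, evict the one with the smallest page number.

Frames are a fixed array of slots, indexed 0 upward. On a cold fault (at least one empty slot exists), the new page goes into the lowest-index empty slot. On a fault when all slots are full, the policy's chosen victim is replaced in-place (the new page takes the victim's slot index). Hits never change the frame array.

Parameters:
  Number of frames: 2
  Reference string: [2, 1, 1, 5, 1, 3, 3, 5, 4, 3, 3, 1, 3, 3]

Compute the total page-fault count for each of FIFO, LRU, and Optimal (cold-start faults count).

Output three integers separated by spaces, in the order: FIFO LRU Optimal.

Answer: 7 8 6

Derivation:
--- FIFO ---
  step 0: ref 2 -> FAULT, frames=[2,-] (faults so far: 1)
  step 1: ref 1 -> FAULT, frames=[2,1] (faults so far: 2)
  step 2: ref 1 -> HIT, frames=[2,1] (faults so far: 2)
  step 3: ref 5 -> FAULT, evict 2, frames=[5,1] (faults so far: 3)
  step 4: ref 1 -> HIT, frames=[5,1] (faults so far: 3)
  step 5: ref 3 -> FAULT, evict 1, frames=[5,3] (faults so far: 4)
  step 6: ref 3 -> HIT, frames=[5,3] (faults so far: 4)
  step 7: ref 5 -> HIT, frames=[5,3] (faults so far: 4)
  step 8: ref 4 -> FAULT, evict 5, frames=[4,3] (faults so far: 5)
  step 9: ref 3 -> HIT, frames=[4,3] (faults so far: 5)
  step 10: ref 3 -> HIT, frames=[4,3] (faults so far: 5)
  step 11: ref 1 -> FAULT, evict 3, frames=[4,1] (faults so far: 6)
  step 12: ref 3 -> FAULT, evict 4, frames=[3,1] (faults so far: 7)
  step 13: ref 3 -> HIT, frames=[3,1] (faults so far: 7)
  FIFO total faults: 7
--- LRU ---
  step 0: ref 2 -> FAULT, frames=[2,-] (faults so far: 1)
  step 1: ref 1 -> FAULT, frames=[2,1] (faults so far: 2)
  step 2: ref 1 -> HIT, frames=[2,1] (faults so far: 2)
  step 3: ref 5 -> FAULT, evict 2, frames=[5,1] (faults so far: 3)
  step 4: ref 1 -> HIT, frames=[5,1] (faults so far: 3)
  step 5: ref 3 -> FAULT, evict 5, frames=[3,1] (faults so far: 4)
  step 6: ref 3 -> HIT, frames=[3,1] (faults so far: 4)
  step 7: ref 5 -> FAULT, evict 1, frames=[3,5] (faults so far: 5)
  step 8: ref 4 -> FAULT, evict 3, frames=[4,5] (faults so far: 6)
  step 9: ref 3 -> FAULT, evict 5, frames=[4,3] (faults so far: 7)
  step 10: ref 3 -> HIT, frames=[4,3] (faults so far: 7)
  step 11: ref 1 -> FAULT, evict 4, frames=[1,3] (faults so far: 8)
  step 12: ref 3 -> HIT, frames=[1,3] (faults so far: 8)
  step 13: ref 3 -> HIT, frames=[1,3] (faults so far: 8)
  LRU total faults: 8
--- Optimal ---
  step 0: ref 2 -> FAULT, frames=[2,-] (faults so far: 1)
  step 1: ref 1 -> FAULT, frames=[2,1] (faults so far: 2)
  step 2: ref 1 -> HIT, frames=[2,1] (faults so far: 2)
  step 3: ref 5 -> FAULT, evict 2, frames=[5,1] (faults so far: 3)
  step 4: ref 1 -> HIT, frames=[5,1] (faults so far: 3)
  step 5: ref 3 -> FAULT, evict 1, frames=[5,3] (faults so far: 4)
  step 6: ref 3 -> HIT, frames=[5,3] (faults so far: 4)
  step 7: ref 5 -> HIT, frames=[5,3] (faults so far: 4)
  step 8: ref 4 -> FAULT, evict 5, frames=[4,3] (faults so far: 5)
  step 9: ref 3 -> HIT, frames=[4,3] (faults so far: 5)
  step 10: ref 3 -> HIT, frames=[4,3] (faults so far: 5)
  step 11: ref 1 -> FAULT, evict 4, frames=[1,3] (faults so far: 6)
  step 12: ref 3 -> HIT, frames=[1,3] (faults so far: 6)
  step 13: ref 3 -> HIT, frames=[1,3] (faults so far: 6)
  Optimal total faults: 6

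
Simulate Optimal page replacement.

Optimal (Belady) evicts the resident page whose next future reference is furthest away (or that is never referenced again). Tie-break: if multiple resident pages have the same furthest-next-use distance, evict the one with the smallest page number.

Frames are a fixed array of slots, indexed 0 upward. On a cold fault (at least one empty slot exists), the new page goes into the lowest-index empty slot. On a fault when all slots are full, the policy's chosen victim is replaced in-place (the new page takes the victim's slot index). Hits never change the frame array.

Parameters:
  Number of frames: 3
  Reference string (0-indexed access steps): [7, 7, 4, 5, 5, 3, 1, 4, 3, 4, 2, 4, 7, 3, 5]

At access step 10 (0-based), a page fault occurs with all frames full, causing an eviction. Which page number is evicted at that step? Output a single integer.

Step 0: ref 7 -> FAULT, frames=[7,-,-]
Step 1: ref 7 -> HIT, frames=[7,-,-]
Step 2: ref 4 -> FAULT, frames=[7,4,-]
Step 3: ref 5 -> FAULT, frames=[7,4,5]
Step 4: ref 5 -> HIT, frames=[7,4,5]
Step 5: ref 3 -> FAULT, evict 5, frames=[7,4,3]
Step 6: ref 1 -> FAULT, evict 7, frames=[1,4,3]
Step 7: ref 4 -> HIT, frames=[1,4,3]
Step 8: ref 3 -> HIT, frames=[1,4,3]
Step 9: ref 4 -> HIT, frames=[1,4,3]
Step 10: ref 2 -> FAULT, evict 1, frames=[2,4,3]
At step 10: evicted page 1

Answer: 1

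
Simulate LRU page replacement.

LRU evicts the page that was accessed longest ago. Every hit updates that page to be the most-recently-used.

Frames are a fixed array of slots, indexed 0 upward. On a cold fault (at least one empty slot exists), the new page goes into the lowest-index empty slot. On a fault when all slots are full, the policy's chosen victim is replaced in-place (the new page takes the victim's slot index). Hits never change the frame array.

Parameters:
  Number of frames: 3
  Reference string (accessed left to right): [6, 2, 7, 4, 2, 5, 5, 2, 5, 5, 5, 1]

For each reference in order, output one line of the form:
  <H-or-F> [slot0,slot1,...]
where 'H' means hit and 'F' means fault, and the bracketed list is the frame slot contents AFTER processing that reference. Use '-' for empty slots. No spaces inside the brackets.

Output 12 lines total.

F [6,-,-]
F [6,2,-]
F [6,2,7]
F [4,2,7]
H [4,2,7]
F [4,2,5]
H [4,2,5]
H [4,2,5]
H [4,2,5]
H [4,2,5]
H [4,2,5]
F [1,2,5]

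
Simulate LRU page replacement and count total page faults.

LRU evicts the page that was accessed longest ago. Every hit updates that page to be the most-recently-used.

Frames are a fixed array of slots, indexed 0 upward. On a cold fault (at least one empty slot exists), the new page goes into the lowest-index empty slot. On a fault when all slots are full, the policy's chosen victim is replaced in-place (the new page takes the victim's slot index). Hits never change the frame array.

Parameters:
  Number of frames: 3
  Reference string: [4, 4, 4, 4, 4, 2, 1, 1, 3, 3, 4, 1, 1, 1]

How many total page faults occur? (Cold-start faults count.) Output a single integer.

Step 0: ref 4 → FAULT, frames=[4,-,-]
Step 1: ref 4 → HIT, frames=[4,-,-]
Step 2: ref 4 → HIT, frames=[4,-,-]
Step 3: ref 4 → HIT, frames=[4,-,-]
Step 4: ref 4 → HIT, frames=[4,-,-]
Step 5: ref 2 → FAULT, frames=[4,2,-]
Step 6: ref 1 → FAULT, frames=[4,2,1]
Step 7: ref 1 → HIT, frames=[4,2,1]
Step 8: ref 3 → FAULT (evict 4), frames=[3,2,1]
Step 9: ref 3 → HIT, frames=[3,2,1]
Step 10: ref 4 → FAULT (evict 2), frames=[3,4,1]
Step 11: ref 1 → HIT, frames=[3,4,1]
Step 12: ref 1 → HIT, frames=[3,4,1]
Step 13: ref 1 → HIT, frames=[3,4,1]
Total faults: 5

Answer: 5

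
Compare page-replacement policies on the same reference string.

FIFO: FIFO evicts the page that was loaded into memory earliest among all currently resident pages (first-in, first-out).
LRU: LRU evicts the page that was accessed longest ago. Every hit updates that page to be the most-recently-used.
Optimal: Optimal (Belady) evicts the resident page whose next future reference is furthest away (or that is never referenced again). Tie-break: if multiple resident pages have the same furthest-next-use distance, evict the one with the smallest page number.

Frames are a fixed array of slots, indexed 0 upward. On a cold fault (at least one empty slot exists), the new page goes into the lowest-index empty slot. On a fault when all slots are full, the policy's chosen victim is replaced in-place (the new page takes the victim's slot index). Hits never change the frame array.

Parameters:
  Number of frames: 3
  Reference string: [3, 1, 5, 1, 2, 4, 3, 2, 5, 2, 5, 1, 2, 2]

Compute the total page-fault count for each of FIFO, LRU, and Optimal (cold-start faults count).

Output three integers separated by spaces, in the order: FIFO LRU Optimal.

Answer: 9 8 7

Derivation:
--- FIFO ---
  step 0: ref 3 -> FAULT, frames=[3,-,-] (faults so far: 1)
  step 1: ref 1 -> FAULT, frames=[3,1,-] (faults so far: 2)
  step 2: ref 5 -> FAULT, frames=[3,1,5] (faults so far: 3)
  step 3: ref 1 -> HIT, frames=[3,1,5] (faults so far: 3)
  step 4: ref 2 -> FAULT, evict 3, frames=[2,1,5] (faults so far: 4)
  step 5: ref 4 -> FAULT, evict 1, frames=[2,4,5] (faults so far: 5)
  step 6: ref 3 -> FAULT, evict 5, frames=[2,4,3] (faults so far: 6)
  step 7: ref 2 -> HIT, frames=[2,4,3] (faults so far: 6)
  step 8: ref 5 -> FAULT, evict 2, frames=[5,4,3] (faults so far: 7)
  step 9: ref 2 -> FAULT, evict 4, frames=[5,2,3] (faults so far: 8)
  step 10: ref 5 -> HIT, frames=[5,2,3] (faults so far: 8)
  step 11: ref 1 -> FAULT, evict 3, frames=[5,2,1] (faults so far: 9)
  step 12: ref 2 -> HIT, frames=[5,2,1] (faults so far: 9)
  step 13: ref 2 -> HIT, frames=[5,2,1] (faults so far: 9)
  FIFO total faults: 9
--- LRU ---
  step 0: ref 3 -> FAULT, frames=[3,-,-] (faults so far: 1)
  step 1: ref 1 -> FAULT, frames=[3,1,-] (faults so far: 2)
  step 2: ref 5 -> FAULT, frames=[3,1,5] (faults so far: 3)
  step 3: ref 1 -> HIT, frames=[3,1,5] (faults so far: 3)
  step 4: ref 2 -> FAULT, evict 3, frames=[2,1,5] (faults so far: 4)
  step 5: ref 4 -> FAULT, evict 5, frames=[2,1,4] (faults so far: 5)
  step 6: ref 3 -> FAULT, evict 1, frames=[2,3,4] (faults so far: 6)
  step 7: ref 2 -> HIT, frames=[2,3,4] (faults so far: 6)
  step 8: ref 5 -> FAULT, evict 4, frames=[2,3,5] (faults so far: 7)
  step 9: ref 2 -> HIT, frames=[2,3,5] (faults so far: 7)
  step 10: ref 5 -> HIT, frames=[2,3,5] (faults so far: 7)
  step 11: ref 1 -> FAULT, evict 3, frames=[2,1,5] (faults so far: 8)
  step 12: ref 2 -> HIT, frames=[2,1,5] (faults so far: 8)
  step 13: ref 2 -> HIT, frames=[2,1,5] (faults so far: 8)
  LRU total faults: 8
--- Optimal ---
  step 0: ref 3 -> FAULT, frames=[3,-,-] (faults so far: 1)
  step 1: ref 1 -> FAULT, frames=[3,1,-] (faults so far: 2)
  step 2: ref 5 -> FAULT, frames=[3,1,5] (faults so far: 3)
  step 3: ref 1 -> HIT, frames=[3,1,5] (faults so far: 3)
  step 4: ref 2 -> FAULT, evict 1, frames=[3,2,5] (faults so far: 4)
  step 5: ref 4 -> FAULT, evict 5, frames=[3,2,4] (faults so far: 5)
  step 6: ref 3 -> HIT, frames=[3,2,4] (faults so far: 5)
  step 7: ref 2 -> HIT, frames=[3,2,4] (faults so far: 5)
  step 8: ref 5 -> FAULT, evict 3, frames=[5,2,4] (faults so far: 6)
  step 9: ref 2 -> HIT, frames=[5,2,4] (faults so far: 6)
  step 10: ref 5 -> HIT, frames=[5,2,4] (faults so far: 6)
  step 11: ref 1 -> FAULT, evict 4, frames=[5,2,1] (faults so far: 7)
  step 12: ref 2 -> HIT, frames=[5,2,1] (faults so far: 7)
  step 13: ref 2 -> HIT, frames=[5,2,1] (faults so far: 7)
  Optimal total faults: 7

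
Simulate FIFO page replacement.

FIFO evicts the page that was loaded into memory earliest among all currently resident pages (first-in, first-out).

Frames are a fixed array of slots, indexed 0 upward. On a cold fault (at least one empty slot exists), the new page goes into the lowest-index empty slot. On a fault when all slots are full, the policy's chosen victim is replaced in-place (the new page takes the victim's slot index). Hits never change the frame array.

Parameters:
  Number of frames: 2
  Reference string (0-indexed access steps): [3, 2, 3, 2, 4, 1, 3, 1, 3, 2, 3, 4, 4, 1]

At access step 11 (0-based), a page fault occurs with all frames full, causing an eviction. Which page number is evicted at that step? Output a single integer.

Step 0: ref 3 -> FAULT, frames=[3,-]
Step 1: ref 2 -> FAULT, frames=[3,2]
Step 2: ref 3 -> HIT, frames=[3,2]
Step 3: ref 2 -> HIT, frames=[3,2]
Step 4: ref 4 -> FAULT, evict 3, frames=[4,2]
Step 5: ref 1 -> FAULT, evict 2, frames=[4,1]
Step 6: ref 3 -> FAULT, evict 4, frames=[3,1]
Step 7: ref 1 -> HIT, frames=[3,1]
Step 8: ref 3 -> HIT, frames=[3,1]
Step 9: ref 2 -> FAULT, evict 1, frames=[3,2]
Step 10: ref 3 -> HIT, frames=[3,2]
Step 11: ref 4 -> FAULT, evict 3, frames=[4,2]
At step 11: evicted page 3

Answer: 3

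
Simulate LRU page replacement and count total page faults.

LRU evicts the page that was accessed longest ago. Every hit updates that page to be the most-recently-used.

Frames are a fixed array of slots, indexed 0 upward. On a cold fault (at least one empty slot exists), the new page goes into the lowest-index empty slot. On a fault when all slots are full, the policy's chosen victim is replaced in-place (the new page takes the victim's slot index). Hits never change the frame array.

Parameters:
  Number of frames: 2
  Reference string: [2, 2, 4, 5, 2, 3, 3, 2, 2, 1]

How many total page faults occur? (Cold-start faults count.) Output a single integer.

Answer: 6

Derivation:
Step 0: ref 2 → FAULT, frames=[2,-]
Step 1: ref 2 → HIT, frames=[2,-]
Step 2: ref 4 → FAULT, frames=[2,4]
Step 3: ref 5 → FAULT (evict 2), frames=[5,4]
Step 4: ref 2 → FAULT (evict 4), frames=[5,2]
Step 5: ref 3 → FAULT (evict 5), frames=[3,2]
Step 6: ref 3 → HIT, frames=[3,2]
Step 7: ref 2 → HIT, frames=[3,2]
Step 8: ref 2 → HIT, frames=[3,2]
Step 9: ref 1 → FAULT (evict 3), frames=[1,2]
Total faults: 6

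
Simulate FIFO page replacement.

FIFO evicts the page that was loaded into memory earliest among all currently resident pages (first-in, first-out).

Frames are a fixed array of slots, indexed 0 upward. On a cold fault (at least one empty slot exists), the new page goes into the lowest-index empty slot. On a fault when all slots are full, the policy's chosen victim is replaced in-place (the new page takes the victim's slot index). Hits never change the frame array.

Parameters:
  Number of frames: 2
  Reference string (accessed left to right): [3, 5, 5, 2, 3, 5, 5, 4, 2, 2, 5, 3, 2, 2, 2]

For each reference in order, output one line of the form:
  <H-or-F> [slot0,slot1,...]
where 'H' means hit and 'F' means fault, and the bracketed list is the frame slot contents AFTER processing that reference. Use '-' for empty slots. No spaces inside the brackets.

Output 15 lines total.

F [3,-]
F [3,5]
H [3,5]
F [2,5]
F [2,3]
F [5,3]
H [5,3]
F [5,4]
F [2,4]
H [2,4]
F [2,5]
F [3,5]
F [3,2]
H [3,2]
H [3,2]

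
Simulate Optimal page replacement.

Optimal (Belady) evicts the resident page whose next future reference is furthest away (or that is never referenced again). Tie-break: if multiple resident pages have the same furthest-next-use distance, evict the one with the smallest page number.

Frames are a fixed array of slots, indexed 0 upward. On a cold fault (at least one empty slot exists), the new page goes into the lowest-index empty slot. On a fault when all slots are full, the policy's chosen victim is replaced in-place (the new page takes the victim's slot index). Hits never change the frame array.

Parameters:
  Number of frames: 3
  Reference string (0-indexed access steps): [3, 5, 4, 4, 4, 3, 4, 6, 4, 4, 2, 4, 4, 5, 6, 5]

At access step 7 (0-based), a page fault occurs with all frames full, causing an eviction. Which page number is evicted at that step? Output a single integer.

Step 0: ref 3 -> FAULT, frames=[3,-,-]
Step 1: ref 5 -> FAULT, frames=[3,5,-]
Step 2: ref 4 -> FAULT, frames=[3,5,4]
Step 3: ref 4 -> HIT, frames=[3,5,4]
Step 4: ref 4 -> HIT, frames=[3,5,4]
Step 5: ref 3 -> HIT, frames=[3,5,4]
Step 6: ref 4 -> HIT, frames=[3,5,4]
Step 7: ref 6 -> FAULT, evict 3, frames=[6,5,4]
At step 7: evicted page 3

Answer: 3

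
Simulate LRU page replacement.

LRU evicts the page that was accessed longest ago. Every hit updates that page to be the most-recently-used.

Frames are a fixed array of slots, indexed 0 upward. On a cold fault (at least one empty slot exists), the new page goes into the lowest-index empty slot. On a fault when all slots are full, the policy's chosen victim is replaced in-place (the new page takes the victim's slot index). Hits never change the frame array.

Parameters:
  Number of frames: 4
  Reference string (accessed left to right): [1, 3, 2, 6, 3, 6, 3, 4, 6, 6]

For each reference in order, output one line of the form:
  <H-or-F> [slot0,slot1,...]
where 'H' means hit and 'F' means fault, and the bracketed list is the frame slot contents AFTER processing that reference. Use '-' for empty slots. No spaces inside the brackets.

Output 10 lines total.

F [1,-,-,-]
F [1,3,-,-]
F [1,3,2,-]
F [1,3,2,6]
H [1,3,2,6]
H [1,3,2,6]
H [1,3,2,6]
F [4,3,2,6]
H [4,3,2,6]
H [4,3,2,6]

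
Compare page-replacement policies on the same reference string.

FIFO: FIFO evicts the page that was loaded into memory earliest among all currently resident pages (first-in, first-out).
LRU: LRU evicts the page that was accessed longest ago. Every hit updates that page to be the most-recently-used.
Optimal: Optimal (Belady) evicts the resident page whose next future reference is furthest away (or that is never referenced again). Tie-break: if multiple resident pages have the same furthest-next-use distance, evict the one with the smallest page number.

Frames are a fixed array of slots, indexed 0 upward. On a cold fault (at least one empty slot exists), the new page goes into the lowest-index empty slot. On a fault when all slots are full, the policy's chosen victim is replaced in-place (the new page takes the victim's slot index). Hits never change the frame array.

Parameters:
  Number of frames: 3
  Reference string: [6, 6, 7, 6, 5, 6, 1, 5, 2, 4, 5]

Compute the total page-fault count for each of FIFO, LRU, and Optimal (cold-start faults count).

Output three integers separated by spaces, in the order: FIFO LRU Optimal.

Answer: 7 6 6

Derivation:
--- FIFO ---
  step 0: ref 6 -> FAULT, frames=[6,-,-] (faults so far: 1)
  step 1: ref 6 -> HIT, frames=[6,-,-] (faults so far: 1)
  step 2: ref 7 -> FAULT, frames=[6,7,-] (faults so far: 2)
  step 3: ref 6 -> HIT, frames=[6,7,-] (faults so far: 2)
  step 4: ref 5 -> FAULT, frames=[6,7,5] (faults so far: 3)
  step 5: ref 6 -> HIT, frames=[6,7,5] (faults so far: 3)
  step 6: ref 1 -> FAULT, evict 6, frames=[1,7,5] (faults so far: 4)
  step 7: ref 5 -> HIT, frames=[1,7,5] (faults so far: 4)
  step 8: ref 2 -> FAULT, evict 7, frames=[1,2,5] (faults so far: 5)
  step 9: ref 4 -> FAULT, evict 5, frames=[1,2,4] (faults so far: 6)
  step 10: ref 5 -> FAULT, evict 1, frames=[5,2,4] (faults so far: 7)
  FIFO total faults: 7
--- LRU ---
  step 0: ref 6 -> FAULT, frames=[6,-,-] (faults so far: 1)
  step 1: ref 6 -> HIT, frames=[6,-,-] (faults so far: 1)
  step 2: ref 7 -> FAULT, frames=[6,7,-] (faults so far: 2)
  step 3: ref 6 -> HIT, frames=[6,7,-] (faults so far: 2)
  step 4: ref 5 -> FAULT, frames=[6,7,5] (faults so far: 3)
  step 5: ref 6 -> HIT, frames=[6,7,5] (faults so far: 3)
  step 6: ref 1 -> FAULT, evict 7, frames=[6,1,5] (faults so far: 4)
  step 7: ref 5 -> HIT, frames=[6,1,5] (faults so far: 4)
  step 8: ref 2 -> FAULT, evict 6, frames=[2,1,5] (faults so far: 5)
  step 9: ref 4 -> FAULT, evict 1, frames=[2,4,5] (faults so far: 6)
  step 10: ref 5 -> HIT, frames=[2,4,5] (faults so far: 6)
  LRU total faults: 6
--- Optimal ---
  step 0: ref 6 -> FAULT, frames=[6,-,-] (faults so far: 1)
  step 1: ref 6 -> HIT, frames=[6,-,-] (faults so far: 1)
  step 2: ref 7 -> FAULT, frames=[6,7,-] (faults so far: 2)
  step 3: ref 6 -> HIT, frames=[6,7,-] (faults so far: 2)
  step 4: ref 5 -> FAULT, frames=[6,7,5] (faults so far: 3)
  step 5: ref 6 -> HIT, frames=[6,7,5] (faults so far: 3)
  step 6: ref 1 -> FAULT, evict 6, frames=[1,7,5] (faults so far: 4)
  step 7: ref 5 -> HIT, frames=[1,7,5] (faults so far: 4)
  step 8: ref 2 -> FAULT, evict 1, frames=[2,7,5] (faults so far: 5)
  step 9: ref 4 -> FAULT, evict 2, frames=[4,7,5] (faults so far: 6)
  step 10: ref 5 -> HIT, frames=[4,7,5] (faults so far: 6)
  Optimal total faults: 6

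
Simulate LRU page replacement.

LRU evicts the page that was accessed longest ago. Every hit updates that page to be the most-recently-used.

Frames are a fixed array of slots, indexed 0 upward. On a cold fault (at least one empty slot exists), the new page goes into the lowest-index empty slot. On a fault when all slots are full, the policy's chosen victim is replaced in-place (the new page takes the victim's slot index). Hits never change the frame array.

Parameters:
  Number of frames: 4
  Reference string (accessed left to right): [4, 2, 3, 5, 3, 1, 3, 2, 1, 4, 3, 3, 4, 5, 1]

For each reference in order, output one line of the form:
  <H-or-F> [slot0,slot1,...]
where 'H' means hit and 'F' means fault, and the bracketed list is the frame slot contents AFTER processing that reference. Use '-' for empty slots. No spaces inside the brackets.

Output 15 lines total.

F [4,-,-,-]
F [4,2,-,-]
F [4,2,3,-]
F [4,2,3,5]
H [4,2,3,5]
F [1,2,3,5]
H [1,2,3,5]
H [1,2,3,5]
H [1,2,3,5]
F [1,2,3,4]
H [1,2,3,4]
H [1,2,3,4]
H [1,2,3,4]
F [1,5,3,4]
H [1,5,3,4]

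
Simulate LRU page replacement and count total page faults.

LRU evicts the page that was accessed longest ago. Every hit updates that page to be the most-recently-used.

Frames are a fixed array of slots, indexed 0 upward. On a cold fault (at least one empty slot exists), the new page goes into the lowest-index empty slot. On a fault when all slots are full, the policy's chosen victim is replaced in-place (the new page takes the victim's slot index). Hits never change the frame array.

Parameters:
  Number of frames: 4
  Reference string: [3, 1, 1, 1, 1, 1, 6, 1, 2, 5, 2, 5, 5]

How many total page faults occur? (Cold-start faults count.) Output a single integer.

Answer: 5

Derivation:
Step 0: ref 3 → FAULT, frames=[3,-,-,-]
Step 1: ref 1 → FAULT, frames=[3,1,-,-]
Step 2: ref 1 → HIT, frames=[3,1,-,-]
Step 3: ref 1 → HIT, frames=[3,1,-,-]
Step 4: ref 1 → HIT, frames=[3,1,-,-]
Step 5: ref 1 → HIT, frames=[3,1,-,-]
Step 6: ref 6 → FAULT, frames=[3,1,6,-]
Step 7: ref 1 → HIT, frames=[3,1,6,-]
Step 8: ref 2 → FAULT, frames=[3,1,6,2]
Step 9: ref 5 → FAULT (evict 3), frames=[5,1,6,2]
Step 10: ref 2 → HIT, frames=[5,1,6,2]
Step 11: ref 5 → HIT, frames=[5,1,6,2]
Step 12: ref 5 → HIT, frames=[5,1,6,2]
Total faults: 5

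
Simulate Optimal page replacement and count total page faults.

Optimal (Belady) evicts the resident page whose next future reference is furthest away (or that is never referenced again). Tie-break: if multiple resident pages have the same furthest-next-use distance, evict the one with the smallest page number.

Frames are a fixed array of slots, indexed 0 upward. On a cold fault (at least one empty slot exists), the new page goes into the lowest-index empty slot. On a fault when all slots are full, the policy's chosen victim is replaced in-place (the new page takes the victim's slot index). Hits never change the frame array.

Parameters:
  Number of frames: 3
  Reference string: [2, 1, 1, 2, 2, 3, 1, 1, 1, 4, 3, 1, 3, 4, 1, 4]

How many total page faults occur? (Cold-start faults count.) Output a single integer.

Step 0: ref 2 → FAULT, frames=[2,-,-]
Step 1: ref 1 → FAULT, frames=[2,1,-]
Step 2: ref 1 → HIT, frames=[2,1,-]
Step 3: ref 2 → HIT, frames=[2,1,-]
Step 4: ref 2 → HIT, frames=[2,1,-]
Step 5: ref 3 → FAULT, frames=[2,1,3]
Step 6: ref 1 → HIT, frames=[2,1,3]
Step 7: ref 1 → HIT, frames=[2,1,3]
Step 8: ref 1 → HIT, frames=[2,1,3]
Step 9: ref 4 → FAULT (evict 2), frames=[4,1,3]
Step 10: ref 3 → HIT, frames=[4,1,3]
Step 11: ref 1 → HIT, frames=[4,1,3]
Step 12: ref 3 → HIT, frames=[4,1,3]
Step 13: ref 4 → HIT, frames=[4,1,3]
Step 14: ref 1 → HIT, frames=[4,1,3]
Step 15: ref 4 → HIT, frames=[4,1,3]
Total faults: 4

Answer: 4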